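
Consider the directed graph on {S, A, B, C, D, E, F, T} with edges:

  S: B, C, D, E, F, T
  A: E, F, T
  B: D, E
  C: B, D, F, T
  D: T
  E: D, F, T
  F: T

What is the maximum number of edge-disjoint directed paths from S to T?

Assign every edge capacity 1; by Menger, the answer equals the max flow.
Path S→T (+1); total 1.
Path S→C→T (+1); total 2.
Path S→D→T (+1); total 3.
Path S→E→T (+1); total 4.
Path S→F→T (+1); total 5.
No residual S→T path; max flow = 5.
Certifying cut of size 5: {D→T, E→T, F→T, S→C, S→T}.

5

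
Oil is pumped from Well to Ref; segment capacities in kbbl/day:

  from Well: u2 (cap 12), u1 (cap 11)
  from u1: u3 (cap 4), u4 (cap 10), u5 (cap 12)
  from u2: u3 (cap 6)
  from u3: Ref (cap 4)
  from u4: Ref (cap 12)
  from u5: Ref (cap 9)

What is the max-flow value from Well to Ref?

15

Augment Well→u1→u3→Ref: bottleneck 4, flow now 4.
Augment Well→u1→u4→Ref: bottleneck 7, flow now 11.
Augment Well→u2→u3→u1→u4→Ref: bottleneck 3, flow now 14. (uses reverse residual edge)
Augment Well→u2→u3→u1→u5→Ref: bottleneck 1, flow now 15. (uses reverse residual edge)
No augmenting path remains; maximum flow = 15.
In the residual graph, reachable from Well: {Well, u2, u3}.
Min-cut edges: Well→u1 (11), u3→Ref (4); capacity 11 + 4 = 15.
This cut is saturated, so no flow can exceed 15.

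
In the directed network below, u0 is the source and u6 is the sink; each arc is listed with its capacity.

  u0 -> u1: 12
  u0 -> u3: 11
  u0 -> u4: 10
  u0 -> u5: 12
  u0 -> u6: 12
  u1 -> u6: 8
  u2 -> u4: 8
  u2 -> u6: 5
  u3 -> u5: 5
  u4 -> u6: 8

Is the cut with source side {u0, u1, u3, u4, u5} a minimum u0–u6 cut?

Yes — it is a minimum cut (capacity 28).

Given cut capacity: 12 + 8 + 8 = 28.
Augment u0→u6: bottleneck 12, flow now 12.
Augment u0→u1→u6: bottleneck 8, flow now 20.
Augment u0→u4→u6: bottleneck 8, flow now 28.
No augmenting path remains; maximum flow = 28.
Cut capacity 28 equals the max flow, so it is a minimum cut.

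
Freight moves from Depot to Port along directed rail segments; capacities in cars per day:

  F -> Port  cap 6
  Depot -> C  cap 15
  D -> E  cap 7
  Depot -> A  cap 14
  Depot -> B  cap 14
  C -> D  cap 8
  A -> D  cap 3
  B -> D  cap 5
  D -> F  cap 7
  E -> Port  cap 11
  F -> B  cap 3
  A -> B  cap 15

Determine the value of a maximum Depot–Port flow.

13

Augment Depot→A→D→E→Port: bottleneck 3, flow now 3.
Augment Depot→B→D→E→Port: bottleneck 4, flow now 7.
Augment Depot→B→D→F→Port: bottleneck 1, flow now 8.
Augment Depot→C→D→F→Port: bottleneck 5, flow now 13.
No augmenting path remains; maximum flow = 13.
In the residual graph, reachable from Depot: {Depot, A, B, C, D, F}.
Min-cut edges: D→E (7), F→Port (6); capacity 7 + 6 = 13.
This cut is saturated, so no flow can exceed 13.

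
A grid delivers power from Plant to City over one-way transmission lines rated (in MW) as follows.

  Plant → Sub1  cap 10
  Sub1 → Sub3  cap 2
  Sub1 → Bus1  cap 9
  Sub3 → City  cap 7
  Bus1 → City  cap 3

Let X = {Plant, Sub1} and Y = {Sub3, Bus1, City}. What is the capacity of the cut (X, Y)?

Edges leaving {Plant, Sub1}: Sub1→Sub3 (2), Sub1→Bus1 (9).
Cut capacity = 2 + 9 = 11.

11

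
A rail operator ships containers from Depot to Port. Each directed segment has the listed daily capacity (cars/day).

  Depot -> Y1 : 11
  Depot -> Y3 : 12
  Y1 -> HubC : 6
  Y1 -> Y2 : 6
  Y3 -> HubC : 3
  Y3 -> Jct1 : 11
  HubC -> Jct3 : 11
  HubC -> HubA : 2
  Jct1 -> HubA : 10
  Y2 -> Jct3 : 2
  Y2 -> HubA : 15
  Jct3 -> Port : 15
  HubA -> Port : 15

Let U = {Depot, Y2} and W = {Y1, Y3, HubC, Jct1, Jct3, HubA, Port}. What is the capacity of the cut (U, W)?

Edges leaving {Depot, Y2}: Depot→Y1 (11), Depot→Y3 (12), Y2→Jct3 (2), Y2→HubA (15).
Cut capacity = 11 + 12 + 2 + 15 = 40.

40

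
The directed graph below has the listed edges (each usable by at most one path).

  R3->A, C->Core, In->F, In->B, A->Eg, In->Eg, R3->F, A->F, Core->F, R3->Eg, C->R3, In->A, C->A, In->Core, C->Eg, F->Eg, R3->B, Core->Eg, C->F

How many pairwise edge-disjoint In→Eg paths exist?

Assign every edge capacity 1; by Menger, the answer equals the max flow.
Path In→Eg (+1); total 1.
Path In→A→Eg (+1); total 2.
Path In→Core→Eg (+1); total 3.
Path In→F→Eg (+1); total 4.
No residual In→Eg path; max flow = 4.
Certifying cut of size 4: {In→A, In→Core, In→Eg, In→F}.

4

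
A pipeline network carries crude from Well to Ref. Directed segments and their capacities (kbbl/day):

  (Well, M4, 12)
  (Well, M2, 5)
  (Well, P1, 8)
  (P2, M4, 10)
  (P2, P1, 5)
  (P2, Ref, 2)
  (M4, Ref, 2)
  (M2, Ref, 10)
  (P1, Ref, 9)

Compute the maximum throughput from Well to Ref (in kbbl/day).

15

Augment Well→M4→Ref: bottleneck 2, flow now 2.
Augment Well→M2→Ref: bottleneck 5, flow now 7.
Augment Well→P1→Ref: bottleneck 8, flow now 15.
No augmenting path remains; maximum flow = 15.
In the residual graph, reachable from Well: {Well, M4}.
Min-cut edges: Well→M2 (5), Well→P1 (8), M4→Ref (2); capacity 5 + 8 + 2 = 15.
This cut is saturated, so no flow can exceed 15.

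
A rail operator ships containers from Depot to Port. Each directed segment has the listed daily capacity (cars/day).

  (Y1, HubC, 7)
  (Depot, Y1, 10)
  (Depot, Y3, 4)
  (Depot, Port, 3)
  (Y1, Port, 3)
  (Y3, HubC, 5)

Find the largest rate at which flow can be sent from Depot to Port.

Augment Depot→Port: bottleneck 3, flow now 3.
Augment Depot→Y1→Port: bottleneck 3, flow now 6.
No augmenting path remains; maximum flow = 6.
In the residual graph, reachable from Depot: {Depot, Y3, Y1, HubC}.
Min-cut edges: Depot→Port (3), Y1→Port (3); capacity 3 + 3 = 6.
This cut is saturated, so no flow can exceed 6.

6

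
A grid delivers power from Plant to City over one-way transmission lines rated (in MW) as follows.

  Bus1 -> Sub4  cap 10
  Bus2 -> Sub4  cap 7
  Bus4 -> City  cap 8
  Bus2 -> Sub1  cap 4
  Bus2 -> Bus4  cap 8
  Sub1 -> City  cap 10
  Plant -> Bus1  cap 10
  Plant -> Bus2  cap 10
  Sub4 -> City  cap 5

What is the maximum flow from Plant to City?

15

Augment Plant→Bus1→Sub4→City: bottleneck 5, flow now 5.
Augment Plant→Bus2→Bus4→City: bottleneck 8, flow now 13.
Augment Plant→Bus2→Sub1→City: bottleneck 2, flow now 15.
No augmenting path remains; maximum flow = 15.
In the residual graph, reachable from Plant: {Plant, Bus1, Sub4}.
Min-cut edges: Plant→Bus2 (10), Sub4→City (5); capacity 10 + 5 = 15.
This cut is saturated, so no flow can exceed 15.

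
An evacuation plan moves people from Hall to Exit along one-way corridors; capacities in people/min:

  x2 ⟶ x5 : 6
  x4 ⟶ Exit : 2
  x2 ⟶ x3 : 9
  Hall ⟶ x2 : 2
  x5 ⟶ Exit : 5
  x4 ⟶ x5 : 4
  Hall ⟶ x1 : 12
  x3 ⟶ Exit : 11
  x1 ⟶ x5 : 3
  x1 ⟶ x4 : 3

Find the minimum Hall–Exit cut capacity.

Augment Hall→x1→x4→Exit: bottleneck 2, flow now 2.
Augment Hall→x1→x5→Exit: bottleneck 3, flow now 5.
Augment Hall→x2→x3→Exit: bottleneck 2, flow now 7.
Augment Hall→x1→x4→x5→Exit: bottleneck 1, flow now 8.
No augmenting path remains; maximum flow = 8.
By max-flow min-cut, the minimum cut capacity equals the max flow.
In the residual graph, reachable from Hall: {Hall, x1}.
Min-cut edges: Hall→x2 (2), x1→x4 (3), x1→x5 (3); capacity 2 + 3 + 3 = 8.

8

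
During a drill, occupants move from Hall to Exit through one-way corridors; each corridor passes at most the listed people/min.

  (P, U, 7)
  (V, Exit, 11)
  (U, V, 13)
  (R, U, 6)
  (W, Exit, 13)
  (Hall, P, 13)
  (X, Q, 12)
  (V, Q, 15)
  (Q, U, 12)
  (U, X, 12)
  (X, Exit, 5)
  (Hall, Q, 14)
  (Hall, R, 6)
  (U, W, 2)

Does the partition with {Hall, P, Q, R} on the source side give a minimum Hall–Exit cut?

Given cut capacity: 7 + 12 + 6 = 25.
Augment Hall→P→U→V→Exit: bottleneck 7, flow now 7.
Augment Hall→Q→U→V→Exit: bottleneck 4, flow now 11.
Augment Hall→Q→U→W→Exit: bottleneck 2, flow now 13.
Augment Hall→Q→U→X→Exit: bottleneck 5, flow now 18.
No augmenting path remains; maximum flow = 18.
In the residual graph, reachable from Hall: {Hall, P, Q, R, U, V, X}.
Min-cut edges: U→W (2), V→Exit (11), X→Exit (5); capacity 2 + 11 + 5 = 18.
Cut capacity 25 exceeds the max flow 18, so it is not minimum.

No — its capacity is 25, but the minimum cut has capacity 18.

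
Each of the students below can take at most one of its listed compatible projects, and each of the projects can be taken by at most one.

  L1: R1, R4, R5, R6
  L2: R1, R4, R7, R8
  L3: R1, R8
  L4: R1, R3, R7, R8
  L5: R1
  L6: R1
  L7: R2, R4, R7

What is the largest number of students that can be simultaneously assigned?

Unit-capacity flow: source→left, listed edges, right→sink; max matching = max flow.
Augmenting path L1→R1 (+1); matched 1.
Augmenting path L2→R4 (+1); matched 2.
Augmenting path L3→R8 (+1); matched 3.
Augmenting path L4→R3 (+1); matched 4.
Augmenting path L7→R2 (+1); matched 5.
Augmenting path L5→R1→L1→R5 (+1); matched 6.
No augmenting path remains; maximum matching = 6.
König certificate: {L1, L2, L3, L4, L7, R1} is a vertex cover of size 6 (every listed pair touches it), so no matching can be larger.

6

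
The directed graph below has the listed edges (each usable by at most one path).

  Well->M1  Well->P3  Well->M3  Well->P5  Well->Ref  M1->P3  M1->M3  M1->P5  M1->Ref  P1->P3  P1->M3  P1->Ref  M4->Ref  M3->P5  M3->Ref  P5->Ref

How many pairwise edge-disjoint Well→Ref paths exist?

Assign every edge capacity 1; by Menger, the answer equals the max flow.
Path Well→Ref (+1); total 1.
Path Well→M1→Ref (+1); total 2.
Path Well→M3→Ref (+1); total 3.
Path Well→P5→Ref (+1); total 4.
No residual Well→Ref path; max flow = 4.
Certifying cut of size 4: {Well→M1, Well→M3, Well→P5, Well→Ref}.

4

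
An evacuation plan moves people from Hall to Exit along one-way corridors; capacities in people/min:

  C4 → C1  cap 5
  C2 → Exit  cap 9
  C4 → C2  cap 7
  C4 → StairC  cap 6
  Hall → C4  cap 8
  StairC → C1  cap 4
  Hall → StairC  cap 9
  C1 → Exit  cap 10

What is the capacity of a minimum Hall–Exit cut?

12

Augment Hall→C4→C2→Exit: bottleneck 7, flow now 7.
Augment Hall→C4→C1→Exit: bottleneck 1, flow now 8.
Augment Hall→StairC→C1→Exit: bottleneck 4, flow now 12.
No augmenting path remains; maximum flow = 12.
By max-flow min-cut, the minimum cut capacity equals the max flow.
In the residual graph, reachable from Hall: {Hall, StairC}.
Min-cut edges: Hall→C4 (8), StairC→C1 (4); capacity 8 + 4 = 12.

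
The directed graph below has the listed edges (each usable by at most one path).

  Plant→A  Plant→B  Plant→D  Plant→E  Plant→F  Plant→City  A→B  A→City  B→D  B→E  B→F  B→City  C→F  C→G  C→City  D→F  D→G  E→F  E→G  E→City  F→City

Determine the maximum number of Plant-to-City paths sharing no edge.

5

Assign every edge capacity 1; by Menger, the answer equals the max flow.
Path Plant→City (+1); total 1.
Path Plant→A→City (+1); total 2.
Path Plant→B→City (+1); total 3.
Path Plant→E→City (+1); total 4.
Path Plant→F→City (+1); total 5.
No residual Plant→City path; max flow = 5.
Certifying cut of size 5: {F→City, Plant→A, Plant→B, Plant→City, Plant→E}.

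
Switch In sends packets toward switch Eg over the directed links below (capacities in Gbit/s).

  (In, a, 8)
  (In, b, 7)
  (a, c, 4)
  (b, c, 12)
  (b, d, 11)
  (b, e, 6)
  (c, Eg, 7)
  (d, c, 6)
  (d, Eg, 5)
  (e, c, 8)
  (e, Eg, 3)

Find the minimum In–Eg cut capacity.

11

Augment In→a→c→Eg: bottleneck 4, flow now 4.
Augment In→b→c→Eg: bottleneck 3, flow now 7.
Augment In→b→d→Eg: bottleneck 4, flow now 11.
No augmenting path remains; maximum flow = 11.
By max-flow min-cut, the minimum cut capacity equals the max flow.
In the residual graph, reachable from In: {In, a}.
Min-cut edges: In→b (7), a→c (4); capacity 7 + 4 = 11.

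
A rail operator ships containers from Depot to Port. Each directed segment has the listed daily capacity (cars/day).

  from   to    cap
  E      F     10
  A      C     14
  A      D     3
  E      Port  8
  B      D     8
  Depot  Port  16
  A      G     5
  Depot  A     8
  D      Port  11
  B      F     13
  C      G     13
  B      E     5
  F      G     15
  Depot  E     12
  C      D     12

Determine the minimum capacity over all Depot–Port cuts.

32

Augment Depot→Port: bottleneck 16, flow now 16.
Augment Depot→E→Port: bottleneck 8, flow now 24.
Augment Depot→A→D→Port: bottleneck 3, flow now 27.
Augment Depot→A→C→D→Port: bottleneck 5, flow now 32.
No augmenting path remains; maximum flow = 32.
By max-flow min-cut, the minimum cut capacity equals the max flow.
In the residual graph, reachable from Depot: {Depot, E, F, G}.
Min-cut edges: Depot→A (8), Depot→Port (16), E→Port (8); capacity 8 + 16 + 8 = 32.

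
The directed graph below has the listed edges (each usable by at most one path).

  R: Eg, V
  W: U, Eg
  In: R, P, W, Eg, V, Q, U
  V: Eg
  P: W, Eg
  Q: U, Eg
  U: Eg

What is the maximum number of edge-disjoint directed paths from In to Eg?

Assign every edge capacity 1; by Menger, the answer equals the max flow.
Path In→Eg (+1); total 1.
Path In→P→Eg (+1); total 2.
Path In→Q→Eg (+1); total 3.
Path In→R→Eg (+1); total 4.
Path In→U→Eg (+1); total 5.
Path In→V→Eg (+1); total 6.
Path In→W→Eg (+1); total 7.
No residual In→Eg path; max flow = 7.
Certifying cut of size 7: {In→Eg, In→P, In→Q, In→R, In→U, In→V, In→W}.

7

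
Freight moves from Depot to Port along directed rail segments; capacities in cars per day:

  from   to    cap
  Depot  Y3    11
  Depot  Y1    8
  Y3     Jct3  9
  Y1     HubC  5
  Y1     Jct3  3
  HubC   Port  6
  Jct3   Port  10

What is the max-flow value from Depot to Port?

15

Augment Depot→Y3→Jct3→Port: bottleneck 9, flow now 9.
Augment Depot→Y1→HubC→Port: bottleneck 5, flow now 14.
Augment Depot→Y1→Jct3→Port: bottleneck 1, flow now 15.
No augmenting path remains; maximum flow = 15.
In the residual graph, reachable from Depot: {Depot, Y3, Y1, Jct3}.
Min-cut edges: Y1→HubC (5), Jct3→Port (10); capacity 5 + 10 = 15.
This cut is saturated, so no flow can exceed 15.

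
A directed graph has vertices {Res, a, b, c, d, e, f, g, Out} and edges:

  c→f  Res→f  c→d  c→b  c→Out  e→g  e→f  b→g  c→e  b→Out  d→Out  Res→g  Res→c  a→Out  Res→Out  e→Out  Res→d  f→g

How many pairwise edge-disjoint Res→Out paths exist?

3

Assign every edge capacity 1; by Menger, the answer equals the max flow.
Path Res→Out (+1); total 1.
Path Res→c→Out (+1); total 2.
Path Res→d→Out (+1); total 3.
No residual Res→Out path; max flow = 3.
Certifying cut of size 3: {Res→Out, Res→c, Res→d}.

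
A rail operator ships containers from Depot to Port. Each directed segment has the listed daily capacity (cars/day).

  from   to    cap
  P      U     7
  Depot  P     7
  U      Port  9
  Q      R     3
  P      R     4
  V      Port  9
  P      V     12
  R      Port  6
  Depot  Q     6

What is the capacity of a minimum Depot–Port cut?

10

Augment Depot→P→R→Port: bottleneck 4, flow now 4.
Augment Depot→P→U→Port: bottleneck 3, flow now 7.
Augment Depot→Q→R→Port: bottleneck 2, flow now 9.
Augment Depot→Q→R→P→U→Port: bottleneck 1, flow now 10. (uses reverse residual edge)
No augmenting path remains; maximum flow = 10.
By max-flow min-cut, the minimum cut capacity equals the max flow.
In the residual graph, reachable from Depot: {Depot, Q}.
Min-cut edges: Depot→P (7), Q→R (3); capacity 7 + 3 = 10.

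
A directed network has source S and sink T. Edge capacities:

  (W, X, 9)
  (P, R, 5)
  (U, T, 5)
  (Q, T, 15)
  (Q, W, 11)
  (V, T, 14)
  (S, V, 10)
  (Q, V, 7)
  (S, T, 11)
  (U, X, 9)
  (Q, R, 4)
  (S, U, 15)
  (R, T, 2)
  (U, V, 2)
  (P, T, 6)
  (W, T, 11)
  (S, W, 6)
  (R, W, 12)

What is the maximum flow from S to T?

Augment S→T: bottleneck 11, flow now 11.
Augment S→U→T: bottleneck 5, flow now 16.
Augment S→V→T: bottleneck 10, flow now 26.
Augment S→W→T: bottleneck 6, flow now 32.
Augment S→U→V→T: bottleneck 2, flow now 34.
No augmenting path remains; maximum flow = 34.
In the residual graph, reachable from S: {S, U, X}.
Min-cut edges: S→V (10), S→W (6), S→T (11), U→V (2), U→T (5); capacity 10 + 6 + 11 + 2 + 5 = 34.
This cut is saturated, so no flow can exceed 34.

34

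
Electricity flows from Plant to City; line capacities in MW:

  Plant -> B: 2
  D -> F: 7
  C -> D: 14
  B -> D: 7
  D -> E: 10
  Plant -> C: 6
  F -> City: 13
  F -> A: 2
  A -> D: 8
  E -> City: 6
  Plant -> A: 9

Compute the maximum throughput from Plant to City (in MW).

Augment Plant→A→D→E→City: bottleneck 6, flow now 6.
Augment Plant→A→D→F→City: bottleneck 2, flow now 8.
Augment Plant→B→D→F→City: bottleneck 2, flow now 10.
Augment Plant→C→D→F→City: bottleneck 3, flow now 13.
No augmenting path remains; maximum flow = 13.
In the residual graph, reachable from Plant: {Plant, A, B, C, D, E}.
Min-cut edges: D→F (7), E→City (6); capacity 7 + 6 = 13.
This cut is saturated, so no flow can exceed 13.

13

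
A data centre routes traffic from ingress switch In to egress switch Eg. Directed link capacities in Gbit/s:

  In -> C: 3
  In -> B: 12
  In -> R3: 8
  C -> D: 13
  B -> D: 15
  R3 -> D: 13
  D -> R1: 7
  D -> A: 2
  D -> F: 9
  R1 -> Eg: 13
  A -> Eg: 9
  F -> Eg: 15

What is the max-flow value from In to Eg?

Augment In→C→D→R1→Eg: bottleneck 3, flow now 3.
Augment In→B→D→R1→Eg: bottleneck 4, flow now 7.
Augment In→B→D→A→Eg: bottleneck 2, flow now 9.
Augment In→B→D→F→Eg: bottleneck 6, flow now 15.
Augment In→R3→D→F→Eg: bottleneck 3, flow now 18.
No augmenting path remains; maximum flow = 18.
In the residual graph, reachable from In: {In, C, B, R3, D}.
Min-cut edges: D→R1 (7), D→A (2), D→F (9); capacity 7 + 2 + 9 = 18.
This cut is saturated, so no flow can exceed 18.

18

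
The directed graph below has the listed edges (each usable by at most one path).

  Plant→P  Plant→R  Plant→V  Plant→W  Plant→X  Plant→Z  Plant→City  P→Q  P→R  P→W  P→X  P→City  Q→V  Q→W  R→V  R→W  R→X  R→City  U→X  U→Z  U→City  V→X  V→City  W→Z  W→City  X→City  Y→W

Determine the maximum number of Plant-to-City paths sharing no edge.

6

Assign every edge capacity 1; by Menger, the answer equals the max flow.
Path Plant→City (+1); total 1.
Path Plant→P→City (+1); total 2.
Path Plant→R→City (+1); total 3.
Path Plant→V→City (+1); total 4.
Path Plant→W→City (+1); total 5.
Path Plant→X→City (+1); total 6.
No residual Plant→City path; max flow = 6.
Certifying cut of size 6: {Plant→City, Plant→P, Plant→R, Plant→V, Plant→W, Plant→X}.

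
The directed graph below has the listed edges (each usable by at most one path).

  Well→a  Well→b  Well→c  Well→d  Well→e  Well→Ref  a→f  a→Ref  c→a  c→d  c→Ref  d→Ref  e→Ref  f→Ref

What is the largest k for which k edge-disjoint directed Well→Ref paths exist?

Assign every edge capacity 1; by Menger, the answer equals the max flow.
Path Well→Ref (+1); total 1.
Path Well→a→Ref (+1); total 2.
Path Well→c→Ref (+1); total 3.
Path Well→d→Ref (+1); total 4.
Path Well→e→Ref (+1); total 5.
No residual Well→Ref path; max flow = 5.
Certifying cut of size 5: {Well→Ref, Well→a, Well→c, Well→d, Well→e}.

5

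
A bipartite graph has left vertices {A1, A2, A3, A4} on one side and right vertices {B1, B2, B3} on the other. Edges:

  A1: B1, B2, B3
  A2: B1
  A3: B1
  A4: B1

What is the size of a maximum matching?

2

Unit-capacity flow: source→left, listed edges, right→sink; max matching = max flow.
Augmenting path A1→B1 (+1); matched 1.
Augmenting path A2→B1→A1→B2 (+1); matched 2.
No augmenting path remains; maximum matching = 2.
König certificate: {A1, B1} is a vertex cover of size 2 (every listed pair touches it), so no matching can be larger.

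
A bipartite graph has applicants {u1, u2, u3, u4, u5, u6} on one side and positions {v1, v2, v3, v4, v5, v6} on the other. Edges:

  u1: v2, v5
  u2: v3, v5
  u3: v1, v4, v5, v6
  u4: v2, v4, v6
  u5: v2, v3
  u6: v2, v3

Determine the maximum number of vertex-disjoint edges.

Unit-capacity flow: source→left, listed edges, right→sink; max matching = max flow.
Augmenting path u1→v2 (+1); matched 1.
Augmenting path u2→v3 (+1); matched 2.
Augmenting path u3→v1 (+1); matched 3.
Augmenting path u4→v4 (+1); matched 4.
Augmenting path u5→v2→u1→v5 (+1); matched 5.
No augmenting path remains; maximum matching = 5.
König certificate: {u3, u4, v2, v3, v5} is a vertex cover of size 5 (every listed pair touches it), so no matching can be larger.

5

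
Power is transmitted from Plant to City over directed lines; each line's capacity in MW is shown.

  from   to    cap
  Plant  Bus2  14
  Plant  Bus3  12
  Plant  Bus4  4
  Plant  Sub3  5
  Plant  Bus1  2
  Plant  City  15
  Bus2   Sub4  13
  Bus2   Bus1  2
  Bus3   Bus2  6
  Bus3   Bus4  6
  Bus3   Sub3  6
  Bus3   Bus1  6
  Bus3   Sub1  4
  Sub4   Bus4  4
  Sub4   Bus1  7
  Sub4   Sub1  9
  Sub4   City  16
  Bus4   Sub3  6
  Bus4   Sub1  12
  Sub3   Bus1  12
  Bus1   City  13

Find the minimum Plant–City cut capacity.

Augment Plant→City: bottleneck 15, flow now 15.
Augment Plant→Bus1→City: bottleneck 2, flow now 17.
Augment Plant→Bus2→Sub4→City: bottleneck 13, flow now 30.
Augment Plant→Bus2→Bus1→City: bottleneck 1, flow now 31.
Augment Plant→Bus3→Bus1→City: bottleneck 6, flow now 37.
Augment Plant→Sub3→Bus1→City: bottleneck 4, flow now 41.
No augmenting path remains; maximum flow = 41.
By max-flow min-cut, the minimum cut capacity equals the max flow.
In the residual graph, reachable from Plant: {Plant, Bus2, Bus3, Bus4, Sub3, Bus1, Sub1}.
Min-cut edges: Plant→City (15), Bus2→Sub4 (13), Bus1→City (13); capacity 15 + 13 + 13 = 41.

41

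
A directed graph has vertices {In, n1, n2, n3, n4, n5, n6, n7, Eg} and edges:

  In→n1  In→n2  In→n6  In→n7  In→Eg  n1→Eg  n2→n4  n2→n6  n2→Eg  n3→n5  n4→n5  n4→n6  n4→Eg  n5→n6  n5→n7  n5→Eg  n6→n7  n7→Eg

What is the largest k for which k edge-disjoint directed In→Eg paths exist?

4

Assign every edge capacity 1; by Menger, the answer equals the max flow.
Path In→Eg (+1); total 1.
Path In→n1→Eg (+1); total 2.
Path In→n2→Eg (+1); total 3.
Path In→n7→Eg (+1); total 4.
No residual In→Eg path; max flow = 4.
Certifying cut of size 4: {In→Eg, In→n1, In→n2, n7→Eg}.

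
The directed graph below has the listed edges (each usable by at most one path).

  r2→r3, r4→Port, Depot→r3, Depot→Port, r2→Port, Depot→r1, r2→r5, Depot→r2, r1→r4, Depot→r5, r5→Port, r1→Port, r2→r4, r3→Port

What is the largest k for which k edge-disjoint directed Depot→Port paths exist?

5

Assign every edge capacity 1; by Menger, the answer equals the max flow.
Path Depot→Port (+1); total 1.
Path Depot→r1→Port (+1); total 2.
Path Depot→r2→Port (+1); total 3.
Path Depot→r3→Port (+1); total 4.
Path Depot→r5→Port (+1); total 5.
No residual Depot→Port path; max flow = 5.
Certifying cut of size 5: {Depot→Port, Depot→r1, Depot→r2, Depot→r3, Depot→r5}.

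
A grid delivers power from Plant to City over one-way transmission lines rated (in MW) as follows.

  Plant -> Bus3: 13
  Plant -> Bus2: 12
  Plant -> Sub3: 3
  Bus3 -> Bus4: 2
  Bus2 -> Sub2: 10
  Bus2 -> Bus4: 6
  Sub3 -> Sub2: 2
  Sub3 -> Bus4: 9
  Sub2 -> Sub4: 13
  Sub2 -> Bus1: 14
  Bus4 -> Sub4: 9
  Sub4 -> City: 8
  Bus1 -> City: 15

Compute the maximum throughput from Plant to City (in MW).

17

Augment Plant→Bus3→Bus4→Sub4→City: bottleneck 2, flow now 2.
Augment Plant→Bus2→Sub2→Sub4→City: bottleneck 6, flow now 8.
Augment Plant→Bus2→Sub2→Bus1→City: bottleneck 4, flow now 12.
Augment Plant→Sub3→Sub2→Bus1→City: bottleneck 2, flow now 14.
Augment Plant→Bus2→Bus4→Sub4→Sub2→Bus1→City: bottleneck 2, flow now 16. (uses reverse residual edge)
Augment Plant→Sub3→Bus4→Sub4→Sub2→Bus1→City: bottleneck 1, flow now 17. (uses reverse residual edge)
No augmenting path remains; maximum flow = 17.
In the residual graph, reachable from Plant: {Plant, Bus3}.
Min-cut edges: Plant→Bus2 (12), Plant→Sub3 (3), Bus3→Bus4 (2); capacity 12 + 3 + 2 = 17.
This cut is saturated, so no flow can exceed 17.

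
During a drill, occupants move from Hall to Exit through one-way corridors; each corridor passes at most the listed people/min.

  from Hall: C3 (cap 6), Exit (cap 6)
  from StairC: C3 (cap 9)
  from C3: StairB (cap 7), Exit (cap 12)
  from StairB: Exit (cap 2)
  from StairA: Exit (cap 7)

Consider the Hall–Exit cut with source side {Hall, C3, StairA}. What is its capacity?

Edges leaving {Hall, C3, StairA}: Hall→Exit (6), C3→StairB (7), C3→Exit (12), StairA→Exit (7).
Cut capacity = 6 + 7 + 12 + 7 = 32.

32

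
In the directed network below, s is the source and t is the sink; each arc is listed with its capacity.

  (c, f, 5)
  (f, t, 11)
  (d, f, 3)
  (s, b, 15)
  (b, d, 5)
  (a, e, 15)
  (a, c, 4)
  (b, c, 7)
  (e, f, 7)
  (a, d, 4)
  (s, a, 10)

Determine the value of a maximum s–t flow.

11

Augment s→a→c→f→t: bottleneck 4, flow now 4.
Augment s→a→d→f→t: bottleneck 3, flow now 7.
Augment s→a→e→f→t: bottleneck 3, flow now 10.
Augment s→b→c→f→t: bottleneck 1, flow now 11.
No augmenting path remains; maximum flow = 11.
In the residual graph, reachable from s: {s, a, b, c, d, e, f}.
Min-cut edges: f→t (11); capacity 11 = 11.
This cut is saturated, so no flow can exceed 11.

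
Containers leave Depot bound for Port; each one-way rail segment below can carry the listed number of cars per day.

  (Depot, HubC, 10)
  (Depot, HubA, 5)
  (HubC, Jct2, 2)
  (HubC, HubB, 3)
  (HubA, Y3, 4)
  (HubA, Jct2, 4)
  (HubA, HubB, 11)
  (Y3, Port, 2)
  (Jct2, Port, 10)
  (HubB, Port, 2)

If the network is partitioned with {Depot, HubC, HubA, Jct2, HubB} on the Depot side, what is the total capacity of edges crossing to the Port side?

16

Edges leaving {Depot, HubC, HubA, Jct2, HubB}: HubA→Y3 (4), Jct2→Port (10), HubB→Port (2).
Cut capacity = 4 + 10 + 2 = 16.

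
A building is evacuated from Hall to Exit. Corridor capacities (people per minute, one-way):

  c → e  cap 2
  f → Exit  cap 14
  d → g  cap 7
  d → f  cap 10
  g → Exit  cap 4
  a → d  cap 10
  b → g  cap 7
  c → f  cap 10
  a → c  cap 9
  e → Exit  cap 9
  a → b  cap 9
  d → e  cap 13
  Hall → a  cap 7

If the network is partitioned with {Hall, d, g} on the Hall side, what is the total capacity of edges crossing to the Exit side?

34

Edges leaving {Hall, d, g}: Hall→a (7), d→e (13), d→f (10), g→Exit (4).
Cut capacity = 7 + 13 + 10 + 4 = 34.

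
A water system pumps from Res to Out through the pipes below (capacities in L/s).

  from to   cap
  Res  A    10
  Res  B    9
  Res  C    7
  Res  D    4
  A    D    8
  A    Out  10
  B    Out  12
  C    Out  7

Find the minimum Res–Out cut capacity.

Augment Res→A→Out: bottleneck 10, flow now 10.
Augment Res→B→Out: bottleneck 9, flow now 19.
Augment Res→C→Out: bottleneck 7, flow now 26.
No augmenting path remains; maximum flow = 26.
By max-flow min-cut, the minimum cut capacity equals the max flow.
In the residual graph, reachable from Res: {Res, D}.
Min-cut edges: Res→A (10), Res→B (9), Res→C (7); capacity 10 + 9 + 7 = 26.

26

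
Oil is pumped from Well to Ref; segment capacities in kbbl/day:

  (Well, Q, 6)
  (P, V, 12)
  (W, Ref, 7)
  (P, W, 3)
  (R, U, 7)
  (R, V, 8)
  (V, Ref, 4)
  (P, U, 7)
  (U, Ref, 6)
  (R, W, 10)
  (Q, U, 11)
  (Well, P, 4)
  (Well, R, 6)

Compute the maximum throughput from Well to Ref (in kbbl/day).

16

Augment Well→P→U→Ref: bottleneck 4, flow now 4.
Augment Well→Q→U→Ref: bottleneck 2, flow now 6.
Augment Well→R→V→Ref: bottleneck 4, flow now 10.
Augment Well→R→W→Ref: bottleneck 2, flow now 12.
Augment Well→Q→U→P→W→Ref: bottleneck 3, flow now 15. (uses reverse residual edge)
Augment Well→Q→U→P→V→R→W→Ref: bottleneck 1, flow now 16. (uses reverse residual edge)
No augmenting path remains; maximum flow = 16.
In the residual graph, reachable from Well: {Well}.
Min-cut edges: Well→P (4), Well→Q (6), Well→R (6); capacity 4 + 6 + 6 = 16.
This cut is saturated, so no flow can exceed 16.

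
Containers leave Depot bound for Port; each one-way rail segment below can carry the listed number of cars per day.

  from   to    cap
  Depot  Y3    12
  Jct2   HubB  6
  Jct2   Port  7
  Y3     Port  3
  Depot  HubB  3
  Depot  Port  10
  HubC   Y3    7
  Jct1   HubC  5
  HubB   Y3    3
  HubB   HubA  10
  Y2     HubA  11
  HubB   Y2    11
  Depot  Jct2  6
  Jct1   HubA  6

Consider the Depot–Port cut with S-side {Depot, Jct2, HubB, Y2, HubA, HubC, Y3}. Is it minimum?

Given cut capacity: 10 + 7 + 3 = 20.
Augment Depot→Port: bottleneck 10, flow now 10.
Augment Depot→Jct2→Port: bottleneck 6, flow now 16.
Augment Depot→Y3→Port: bottleneck 3, flow now 19.
No augmenting path remains; maximum flow = 19.
In the residual graph, reachable from Depot: {Depot, HubB, Y2, HubA, Y3}.
Min-cut edges: Depot→Jct2 (6), Depot→Port (10), Y3→Port (3); capacity 6 + 10 + 3 = 19.
Cut capacity 20 exceeds the max flow 19, so it is not minimum.

No — its capacity is 20, but the minimum cut has capacity 19.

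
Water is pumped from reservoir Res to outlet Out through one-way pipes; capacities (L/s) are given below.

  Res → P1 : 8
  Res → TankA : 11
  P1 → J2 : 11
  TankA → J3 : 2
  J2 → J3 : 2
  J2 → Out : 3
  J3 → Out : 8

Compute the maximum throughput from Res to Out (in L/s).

Augment Res→P1→J2→Out: bottleneck 3, flow now 3.
Augment Res→TankA→J3→Out: bottleneck 2, flow now 5.
Augment Res→P1→J2→J3→Out: bottleneck 2, flow now 7.
No augmenting path remains; maximum flow = 7.
In the residual graph, reachable from Res: {Res, P1, TankA, J2}.
Min-cut edges: TankA→J3 (2), J2→J3 (2), J2→Out (3); capacity 2 + 2 + 3 = 7.
This cut is saturated, so no flow can exceed 7.

7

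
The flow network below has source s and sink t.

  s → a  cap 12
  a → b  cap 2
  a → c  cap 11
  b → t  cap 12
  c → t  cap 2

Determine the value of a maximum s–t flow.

Augment s→a→b→t: bottleneck 2, flow now 2.
Augment s→a→c→t: bottleneck 2, flow now 4.
No augmenting path remains; maximum flow = 4.
In the residual graph, reachable from s: {s, a, c}.
Min-cut edges: a→b (2), c→t (2); capacity 2 + 2 = 4.
This cut is saturated, so no flow can exceed 4.

4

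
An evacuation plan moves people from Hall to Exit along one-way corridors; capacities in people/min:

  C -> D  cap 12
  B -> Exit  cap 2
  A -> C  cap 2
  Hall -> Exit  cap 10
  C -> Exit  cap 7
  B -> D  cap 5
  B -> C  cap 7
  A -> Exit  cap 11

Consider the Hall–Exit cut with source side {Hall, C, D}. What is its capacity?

17

Edges leaving {Hall, C, D}: Hall→Exit (10), C→Exit (7).
Cut capacity = 10 + 7 = 17.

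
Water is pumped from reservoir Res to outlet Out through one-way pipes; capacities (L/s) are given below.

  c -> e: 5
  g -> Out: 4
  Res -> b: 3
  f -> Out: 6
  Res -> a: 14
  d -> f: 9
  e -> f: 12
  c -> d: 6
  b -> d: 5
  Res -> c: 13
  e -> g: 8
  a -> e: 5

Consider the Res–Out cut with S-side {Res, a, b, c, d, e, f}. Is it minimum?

No — its capacity is 14, but the minimum cut has capacity 10.

Given cut capacity: 8 + 6 = 14.
Augment Res→a→e→f→Out: bottleneck 5, flow now 5.
Augment Res→b→d→f→Out: bottleneck 1, flow now 6.
Augment Res→c→e→g→Out: bottleneck 4, flow now 10.
No augmenting path remains; maximum flow = 10.
In the residual graph, reachable from Res: {Res, a, b, c, d, e, f, g}.
Min-cut edges: f→Out (6), g→Out (4); capacity 6 + 4 = 10.
Cut capacity 14 exceeds the max flow 10, so it is not minimum.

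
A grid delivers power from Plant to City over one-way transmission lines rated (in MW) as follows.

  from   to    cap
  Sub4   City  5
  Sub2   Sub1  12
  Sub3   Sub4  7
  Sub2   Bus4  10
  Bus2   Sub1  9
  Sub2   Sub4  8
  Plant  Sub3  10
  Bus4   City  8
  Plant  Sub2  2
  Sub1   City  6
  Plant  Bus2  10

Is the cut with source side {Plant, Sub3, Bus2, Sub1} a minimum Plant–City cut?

Given cut capacity: 2 + 7 + 6 = 15.
Augment Plant→Sub2→Bus4→City: bottleneck 2, flow now 2.
Augment Plant→Sub3→Sub4→City: bottleneck 5, flow now 7.
Augment Plant→Bus2→Sub1→City: bottleneck 6, flow now 13.
No augmenting path remains; maximum flow = 13.
In the residual graph, reachable from Plant: {Plant, Sub3, Bus2, Sub1, Sub4}.
Min-cut edges: Plant→Sub2 (2), Sub1→City (6), Sub4→City (5); capacity 2 + 6 + 5 = 13.
Cut capacity 15 exceeds the max flow 13, so it is not minimum.

No — its capacity is 15, but the minimum cut has capacity 13.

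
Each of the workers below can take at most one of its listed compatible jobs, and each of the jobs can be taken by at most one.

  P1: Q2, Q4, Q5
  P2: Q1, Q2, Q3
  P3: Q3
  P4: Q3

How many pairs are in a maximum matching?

Unit-capacity flow: source→left, listed edges, right→sink; max matching = max flow.
Augmenting path P1→Q2 (+1); matched 1.
Augmenting path P2→Q1 (+1); matched 2.
Augmenting path P3→Q3 (+1); matched 3.
No augmenting path remains; maximum matching = 3.
König certificate: {P1, P2, Q3} is a vertex cover of size 3 (every listed pair touches it), so no matching can be larger.

3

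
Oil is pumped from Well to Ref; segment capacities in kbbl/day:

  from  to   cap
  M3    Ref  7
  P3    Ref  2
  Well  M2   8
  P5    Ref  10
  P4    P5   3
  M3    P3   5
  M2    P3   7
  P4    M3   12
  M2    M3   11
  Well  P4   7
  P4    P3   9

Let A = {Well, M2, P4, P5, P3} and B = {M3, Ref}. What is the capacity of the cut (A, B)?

Edges leaving {Well, M2, P4, P5, P3}: M2→M3 (11), P4→M3 (12), P5→Ref (10), P3→Ref (2).
Cut capacity = 11 + 12 + 10 + 2 = 35.

35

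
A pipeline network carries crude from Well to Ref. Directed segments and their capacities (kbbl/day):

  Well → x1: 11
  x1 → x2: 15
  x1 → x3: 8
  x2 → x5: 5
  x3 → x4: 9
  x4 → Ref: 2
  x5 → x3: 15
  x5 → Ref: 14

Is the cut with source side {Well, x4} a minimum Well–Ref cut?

No — its capacity is 13, but the minimum cut has capacity 7.

Given cut capacity: 11 + 2 = 13.
Augment Well→x1→x2→x5→Ref: bottleneck 5, flow now 5.
Augment Well→x1→x3→x4→Ref: bottleneck 2, flow now 7.
No augmenting path remains; maximum flow = 7.
In the residual graph, reachable from Well: {Well, x1, x2, x3, x4}.
Min-cut edges: x2→x5 (5), x4→Ref (2); capacity 5 + 2 = 7.
Cut capacity 13 exceeds the max flow 7, so it is not minimum.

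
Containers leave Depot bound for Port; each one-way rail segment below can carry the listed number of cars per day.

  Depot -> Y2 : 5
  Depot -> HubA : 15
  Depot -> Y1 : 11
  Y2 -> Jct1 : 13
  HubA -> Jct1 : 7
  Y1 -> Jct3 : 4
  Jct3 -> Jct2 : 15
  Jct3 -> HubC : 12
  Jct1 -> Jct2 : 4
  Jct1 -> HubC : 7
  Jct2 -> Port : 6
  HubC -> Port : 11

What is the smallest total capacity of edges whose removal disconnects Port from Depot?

Augment Depot→Y2→Jct1→Jct2→Port: bottleneck 4, flow now 4.
Augment Depot→Y2→Jct1→HubC→Port: bottleneck 1, flow now 5.
Augment Depot→HubA→Jct1→HubC→Port: bottleneck 6, flow now 11.
Augment Depot→Y1→Jct3→Jct2→Port: bottleneck 2, flow now 13.
Augment Depot→Y1→Jct3→HubC→Port: bottleneck 2, flow now 15.
No augmenting path remains; maximum flow = 15.
By max-flow min-cut, the minimum cut capacity equals the max flow.
In the residual graph, reachable from Depot: {Depot, Y2, HubA, Y1, Jct1}.
Min-cut edges: Y1→Jct3 (4), Jct1→Jct2 (4), Jct1→HubC (7); capacity 4 + 4 + 7 = 15.

15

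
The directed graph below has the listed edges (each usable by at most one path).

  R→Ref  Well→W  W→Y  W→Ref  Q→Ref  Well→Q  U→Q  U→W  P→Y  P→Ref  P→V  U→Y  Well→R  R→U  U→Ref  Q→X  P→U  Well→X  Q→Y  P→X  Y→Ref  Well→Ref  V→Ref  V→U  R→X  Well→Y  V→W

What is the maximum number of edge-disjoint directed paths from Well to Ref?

5

Assign every edge capacity 1; by Menger, the answer equals the max flow.
Path Well→Ref (+1); total 1.
Path Well→Q→Ref (+1); total 2.
Path Well→R→Ref (+1); total 3.
Path Well→W→Ref (+1); total 4.
Path Well→Y→Ref (+1); total 5.
No residual Well→Ref path; max flow = 5.
Certifying cut of size 5: {Well→Q, Well→R, Well→Ref, Well→W, Well→Y}.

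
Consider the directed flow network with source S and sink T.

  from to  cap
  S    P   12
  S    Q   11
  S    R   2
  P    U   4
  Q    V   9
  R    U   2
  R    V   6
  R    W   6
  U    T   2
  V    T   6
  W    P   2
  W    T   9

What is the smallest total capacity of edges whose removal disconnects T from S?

10

Augment S→P→U→T: bottleneck 2, flow now 2.
Augment S→Q→V→T: bottleneck 6, flow now 8.
Augment S→R→W→T: bottleneck 2, flow now 10.
No augmenting path remains; maximum flow = 10.
By max-flow min-cut, the minimum cut capacity equals the max flow.
In the residual graph, reachable from S: {S, P, Q, U, V}.
Min-cut edges: S→R (2), U→T (2), V→T (6); capacity 2 + 2 + 6 = 10.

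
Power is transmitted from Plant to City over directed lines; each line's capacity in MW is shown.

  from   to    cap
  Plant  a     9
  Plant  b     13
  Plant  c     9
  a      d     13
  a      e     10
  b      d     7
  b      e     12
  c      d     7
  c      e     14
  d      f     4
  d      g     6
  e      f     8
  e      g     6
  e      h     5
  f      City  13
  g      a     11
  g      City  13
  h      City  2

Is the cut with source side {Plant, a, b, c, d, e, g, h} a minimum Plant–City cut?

Given cut capacity: 4 + 8 + 13 + 2 = 27.
Augment Plant→a→d→f→City: bottleneck 4, flow now 4.
Augment Plant→a→d→g→City: bottleneck 5, flow now 9.
Augment Plant→b→d→g→City: bottleneck 1, flow now 10.
Augment Plant→b→e→f→City: bottleneck 8, flow now 18.
Augment Plant→b→e→g→City: bottleneck 4, flow now 22.
Augment Plant→c→e→g→City: bottleneck 2, flow now 24.
Augment Plant→c→e→h→City: bottleneck 2, flow now 26.
No augmenting path remains; maximum flow = 26.
In the residual graph, reachable from Plant: {Plant, a, b, c, d, e, h}.
Min-cut edges: d→f (4), d→g (6), e→f (8), e→g (6), h→City (2); capacity 4 + 6 + 8 + 6 + 2 = 26.
Cut capacity 27 exceeds the max flow 26, so it is not minimum.

No — its capacity is 27, but the minimum cut has capacity 26.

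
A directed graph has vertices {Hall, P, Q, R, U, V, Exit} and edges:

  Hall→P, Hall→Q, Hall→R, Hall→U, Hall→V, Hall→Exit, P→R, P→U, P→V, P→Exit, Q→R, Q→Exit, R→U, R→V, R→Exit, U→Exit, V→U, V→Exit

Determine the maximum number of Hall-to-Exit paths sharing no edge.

Assign every edge capacity 1; by Menger, the answer equals the max flow.
Path Hall→Exit (+1); total 1.
Path Hall→P→Exit (+1); total 2.
Path Hall→Q→Exit (+1); total 3.
Path Hall→R→Exit (+1); total 4.
Path Hall→U→Exit (+1); total 5.
Path Hall→V→Exit (+1); total 6.
No residual Hall→Exit path; max flow = 6.
Certifying cut of size 6: {Hall→Exit, Hall→P, Hall→Q, Hall→R, Hall→U, Hall→V}.

6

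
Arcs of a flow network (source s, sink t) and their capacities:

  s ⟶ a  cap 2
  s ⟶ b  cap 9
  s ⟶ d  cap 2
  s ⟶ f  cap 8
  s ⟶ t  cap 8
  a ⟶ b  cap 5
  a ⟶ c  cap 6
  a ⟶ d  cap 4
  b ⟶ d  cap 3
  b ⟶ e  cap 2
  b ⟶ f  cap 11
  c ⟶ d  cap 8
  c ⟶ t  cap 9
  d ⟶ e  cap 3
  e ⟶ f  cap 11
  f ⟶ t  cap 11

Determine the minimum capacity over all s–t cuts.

Augment s→t: bottleneck 8, flow now 8.
Augment s→f→t: bottleneck 8, flow now 16.
Augment s→a→c→t: bottleneck 2, flow now 18.
Augment s→b→f→t: bottleneck 3, flow now 21.
No augmenting path remains; maximum flow = 21.
By max-flow min-cut, the minimum cut capacity equals the max flow.
In the residual graph, reachable from s: {s, b, d, e, f}.
Min-cut edges: s→a (2), s→t (8), f→t (11); capacity 2 + 8 + 11 = 21.

21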